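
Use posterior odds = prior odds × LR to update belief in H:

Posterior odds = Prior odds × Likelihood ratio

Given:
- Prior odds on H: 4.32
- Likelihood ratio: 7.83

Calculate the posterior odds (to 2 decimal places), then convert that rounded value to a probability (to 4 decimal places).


Step 1: Calculate posterior odds
Posterior odds = Prior odds × LR
               = 4.32 × 7.83
               = 33.83

Step 2: Convert to probability
P(H|E) = Posterior odds / (1 + Posterior odds)
       = 33.83 / (1 + 33.83)
       = 33.83 / 34.83
       = 0.9713

The evidence increased P(H) from 0.8120 to 0.9713.


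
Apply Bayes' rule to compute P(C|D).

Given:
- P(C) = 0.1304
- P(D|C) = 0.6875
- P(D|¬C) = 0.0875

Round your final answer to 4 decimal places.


Bayes' theorem: P(C|D) = P(D|C) × P(C) / P(D)

Step 1: Calculate P(D) using law of total probability
P(D) = P(D|C)P(C) + P(D|¬C)P(¬C)
     = 0.6875 × 0.1304 + 0.0875 × 0.8696
     = 0.08965000 + 0.07609000
     = 0.16574000

Step 2: Apply Bayes' theorem
P(C|D) = P(D|C) × P(C) / P(D)
       = 0.08965000 / 0.16574000
       = 0.5409


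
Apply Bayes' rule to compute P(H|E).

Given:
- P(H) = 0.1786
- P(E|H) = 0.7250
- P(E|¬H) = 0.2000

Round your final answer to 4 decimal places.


Bayes' theorem: P(H|E) = P(E|H) × P(H) / P(E)

Step 1: Calculate P(E) using law of total probability
P(E) = P(E|H)P(H) + P(E|¬H)P(¬H)
     = 0.7250 × 0.1786 + 0.2000 × 0.8214
     = 0.12948500 + 0.16428000
     = 0.29376500

Step 2: Apply Bayes' theorem
P(H|E) = P(E|H) × P(H) / P(E)
       = 0.12948500 / 0.29376500
       = 0.4408


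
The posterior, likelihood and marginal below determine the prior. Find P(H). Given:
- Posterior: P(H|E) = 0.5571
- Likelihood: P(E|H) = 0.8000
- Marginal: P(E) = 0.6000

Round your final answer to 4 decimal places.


From Bayes' theorem: P(H|E) = P(E|H) × P(H) / P(E)

Rearranging for P(H):
P(H) = P(H|E) × P(E) / P(E|H)
     = 0.5571 × 0.6000 / 0.8000
     = 0.33426000 / 0.8000
     = 0.4178


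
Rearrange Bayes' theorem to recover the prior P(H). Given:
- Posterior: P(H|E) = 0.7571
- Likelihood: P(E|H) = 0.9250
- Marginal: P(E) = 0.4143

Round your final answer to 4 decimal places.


From Bayes' theorem: P(H|E) = P(E|H) × P(H) / P(E)

Rearranging for P(H):
P(H) = P(H|E) × P(E) / P(E|H)
     = 0.7571 × 0.4143 / 0.9250
     = 0.31366653 / 0.9250
     = 0.3391


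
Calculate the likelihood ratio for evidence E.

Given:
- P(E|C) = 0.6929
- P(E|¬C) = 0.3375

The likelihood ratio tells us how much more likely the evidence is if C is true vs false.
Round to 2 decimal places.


Likelihood Ratio (LR) = P(E|C) / P(E|¬C)

LR = 0.6929 / 0.3375
   = 2.05

The evidence is 2.05 times more likely if C is true than if C is false.
Since LR > 1, the evidence supports C over ¬C.


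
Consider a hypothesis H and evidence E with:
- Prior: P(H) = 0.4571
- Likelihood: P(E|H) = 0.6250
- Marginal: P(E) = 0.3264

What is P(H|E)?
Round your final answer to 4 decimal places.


Using Bayes' theorem:

P(H|E) = P(E|H) × P(H) / P(E)
       = 0.6250 × 0.4571 / 0.3264
       = 0.28568750 / 0.3264
       = 0.8753

The evidence strengthens our belief in H.
Prior: 0.4571 → Posterior: 0.8753


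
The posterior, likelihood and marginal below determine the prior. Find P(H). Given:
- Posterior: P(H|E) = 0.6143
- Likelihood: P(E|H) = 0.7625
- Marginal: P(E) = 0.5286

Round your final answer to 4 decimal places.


From Bayes' theorem: P(H|E) = P(E|H) × P(H) / P(E)

Rearranging for P(H):
P(H) = P(H|E) × P(E) / P(E|H)
     = 0.6143 × 0.5286 / 0.7625
     = 0.32471898 / 0.7625
     = 0.4259


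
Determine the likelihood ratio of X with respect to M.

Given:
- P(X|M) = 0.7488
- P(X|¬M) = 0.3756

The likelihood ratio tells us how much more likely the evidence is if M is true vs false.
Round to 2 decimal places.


Likelihood Ratio (LR) = P(X|M) / P(X|¬M)

LR = 0.7488 / 0.3756
   = 1.99

The evidence is 1.99 times more likely if M is true than if M is false.
Because LR exceeds 1, X is evidence for M.


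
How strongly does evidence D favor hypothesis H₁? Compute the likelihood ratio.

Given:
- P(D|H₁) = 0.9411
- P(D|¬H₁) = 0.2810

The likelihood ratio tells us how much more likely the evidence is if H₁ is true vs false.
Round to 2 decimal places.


Likelihood Ratio (LR) = P(D|H₁) / P(D|¬H₁)

LR = 0.9411 / 0.2810
   = 3.35

The evidence is 3.35 times more likely if H₁ is true than if H₁ is false.
Since LR > 1, the evidence supports H₁ over ¬H₁.


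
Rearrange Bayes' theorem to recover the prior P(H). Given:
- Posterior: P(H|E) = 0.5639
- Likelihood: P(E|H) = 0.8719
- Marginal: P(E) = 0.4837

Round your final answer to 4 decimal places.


From Bayes' theorem: P(H|E) = P(E|H) × P(H) / P(E)

Rearranging for P(H):
P(H) = P(H|E) × P(E) / P(E|H)
     = 0.5639 × 0.4837 / 0.8719
     = 0.27275843 / 0.8719
     = 0.3128


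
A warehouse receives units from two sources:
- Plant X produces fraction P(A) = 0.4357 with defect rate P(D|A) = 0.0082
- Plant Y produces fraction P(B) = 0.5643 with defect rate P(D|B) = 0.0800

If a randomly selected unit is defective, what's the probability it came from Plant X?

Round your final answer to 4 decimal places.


Let A = from Plant X, D = defective

Given:
- P(A) = 0.4357, P(B) = 0.5643
- P(D|A) = 0.0082, P(D|B) = 0.0800

Step 1: Find P(D)
P(D) = P(D|A)P(A) + P(D|B)P(B)
     = 0.0082 × 0.4357 + 0.0800 × 0.5643
     = 0.00357274 + 0.04514400
     = 0.04871674

Step 2: Apply Bayes' theorem
P(A|D) = P(D|A)P(A) / P(D)
       = 0.00357274 / 0.04871674
       = 0.0733


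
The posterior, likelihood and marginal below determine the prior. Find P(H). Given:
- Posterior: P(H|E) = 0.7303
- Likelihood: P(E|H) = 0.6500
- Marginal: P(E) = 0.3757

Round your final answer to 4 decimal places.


From Bayes' theorem: P(H|E) = P(E|H) × P(H) / P(E)

Rearranging for P(H):
P(H) = P(H|E) × P(E) / P(E|H)
     = 0.7303 × 0.3757 / 0.6500
     = 0.27437371 / 0.6500
     = 0.4221


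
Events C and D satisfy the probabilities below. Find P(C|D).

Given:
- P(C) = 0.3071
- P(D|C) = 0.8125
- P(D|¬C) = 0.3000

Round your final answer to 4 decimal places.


Bayes' theorem: P(C|D) = P(D|C) × P(C) / P(D)

Step 1: Calculate P(D) using law of total probability
P(D) = P(D|C)P(C) + P(D|¬C)P(¬C)
     = 0.8125 × 0.3071 + 0.3000 × 0.6929
     = 0.24951875 + 0.20787000
     = 0.45738875

Step 2: Apply Bayes' theorem
P(C|D) = P(D|C) × P(C) / P(D)
       = 0.24951875 / 0.45738875
       = 0.5455


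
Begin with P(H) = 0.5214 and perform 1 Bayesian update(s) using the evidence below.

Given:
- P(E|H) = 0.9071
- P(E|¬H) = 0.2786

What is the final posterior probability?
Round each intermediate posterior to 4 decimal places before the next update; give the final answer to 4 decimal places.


Sequential Bayesian updating:

Initial prior: P(H) = 0.5214

Update 1:
  P(E) = 0.9071 × 0.5214 + 0.2786 × 0.4786 = 0.47296194 + 0.13333796 = 0.60629990
  P(H|E) = 0.47296194 / 0.60629990 = 0.7801

Final posterior: 0.7801


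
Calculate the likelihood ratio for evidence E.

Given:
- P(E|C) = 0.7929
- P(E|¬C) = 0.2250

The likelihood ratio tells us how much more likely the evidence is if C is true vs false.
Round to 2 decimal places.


Likelihood Ratio (LR) = P(E|C) / P(E|¬C)

LR = 0.7929 / 0.2250
   = 3.52

The evidence is 3.52 times more likely if C is true than if C is false.
LR > 1, so observing E raises the odds in favor of C.


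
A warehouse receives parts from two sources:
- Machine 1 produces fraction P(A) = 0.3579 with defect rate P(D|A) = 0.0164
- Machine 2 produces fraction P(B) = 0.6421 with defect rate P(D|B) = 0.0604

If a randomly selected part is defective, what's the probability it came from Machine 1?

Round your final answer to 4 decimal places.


Let A = from Machine 1, D = defective

Given:
- P(A) = 0.3579, P(B) = 0.6421
- P(D|A) = 0.0164, P(D|B) = 0.0604

Step 1: Find P(D)
P(D) = P(D|A)P(A) + P(D|B)P(B)
     = 0.0164 × 0.3579 + 0.0604 × 0.6421
     = 0.00586956 + 0.03878284
     = 0.04465240

Step 2: Apply Bayes' theorem
P(A|D) = P(D|A)P(A) / P(D)
       = 0.00586956 / 0.04465240
       = 0.1315


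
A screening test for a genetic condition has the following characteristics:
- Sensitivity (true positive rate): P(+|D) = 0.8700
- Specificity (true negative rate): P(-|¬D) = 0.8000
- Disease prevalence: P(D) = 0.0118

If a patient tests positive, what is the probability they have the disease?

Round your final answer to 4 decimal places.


Let D = has disease, + = positive test

Given:
- P(D) = 0.0118 (prevalence)
- P(+|D) = 0.8700 (sensitivity)
- P(-|¬D) = 0.8000 (specificity)
- P(+|¬D) = 0.2000 (false positive rate = 1 - specificity)

Step 1: Find P(+)
P(+) = P(+|D)P(D) + P(+|¬D)P(¬D)
     = 0.8700 × 0.0118 + 0.2000 × 0.9882
     = 0.01026600 + 0.19764000
     = 0.20790600

Step 2: Apply Bayes' theorem for P(D|+)
P(D|+) = P(+|D)P(D) / P(+)
       = 0.01026600 / 0.20790600
       = 0.0494


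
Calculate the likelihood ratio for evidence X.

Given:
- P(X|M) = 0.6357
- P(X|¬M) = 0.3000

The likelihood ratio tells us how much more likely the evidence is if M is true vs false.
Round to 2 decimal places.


Likelihood Ratio (LR) = P(X|M) / P(X|¬M)

LR = 0.6357 / 0.3000
   = 2.12

The evidence is 2.12 times more likely if M is true than if M is false.
LR > 1, so observing X raises the odds in favor of M.


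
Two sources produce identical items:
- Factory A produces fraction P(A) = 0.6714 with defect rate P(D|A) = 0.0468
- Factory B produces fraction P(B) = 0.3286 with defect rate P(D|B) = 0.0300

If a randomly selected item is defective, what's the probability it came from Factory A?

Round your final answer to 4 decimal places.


Let A = from Factory A, D = defective

Given:
- P(A) = 0.6714, P(B) = 0.3286
- P(D|A) = 0.0468, P(D|B) = 0.0300

Step 1: Find P(D)
P(D) = P(D|A)P(A) + P(D|B)P(B)
     = 0.0468 × 0.6714 + 0.0300 × 0.3286
     = 0.03142152 + 0.00985800
     = 0.04127952

Step 2: Apply Bayes' theorem
P(A|D) = P(D|A)P(A) / P(D)
       = 0.03142152 / 0.04127952
       = 0.7612


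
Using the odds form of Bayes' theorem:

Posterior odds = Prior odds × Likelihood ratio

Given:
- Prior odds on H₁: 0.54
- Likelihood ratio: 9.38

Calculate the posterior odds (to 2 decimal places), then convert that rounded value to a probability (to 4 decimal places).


Step 1: Calculate posterior odds
Posterior odds = Prior odds × LR
               = 0.54 × 9.38
               = 5.07

Step 2: Convert to probability
P(H₁|E) = Posterior odds / (1 + Posterior odds)
       = 5.07 / (1 + 5.07)
       = 5.07 / 6.07
       = 0.8353

The evidence increased P(H₁) from 0.3506 to 0.8353.


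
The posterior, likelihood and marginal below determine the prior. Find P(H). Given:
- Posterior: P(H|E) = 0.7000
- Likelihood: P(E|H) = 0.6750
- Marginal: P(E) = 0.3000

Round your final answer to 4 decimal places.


From Bayes' theorem: P(H|E) = P(E|H) × P(H) / P(E)

Rearranging for P(H):
P(H) = P(H|E) × P(E) / P(E|H)
     = 0.7000 × 0.3000 / 0.6750
     = 0.21000000 / 0.6750
     = 0.3111


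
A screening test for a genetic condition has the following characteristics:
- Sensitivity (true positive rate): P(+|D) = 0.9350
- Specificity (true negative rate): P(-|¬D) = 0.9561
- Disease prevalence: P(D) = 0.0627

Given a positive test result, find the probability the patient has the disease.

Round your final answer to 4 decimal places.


Let D = has disease, + = positive test

Given:
- P(D) = 0.0627 (prevalence)
- P(+|D) = 0.9350 (sensitivity)
- P(-|¬D) = 0.9561 (specificity)
- P(+|¬D) = 0.0439 (false positive rate = 1 - specificity)

Step 1: Find P(+)
P(+) = P(+|D)P(D) + P(+|¬D)P(¬D)
     = 0.9350 × 0.0627 + 0.0439 × 0.9373
     = 0.05862450 + 0.04114747
     = 0.09977197

Step 2: Apply Bayes' theorem for P(D|+)
P(D|+) = P(+|D)P(D) / P(+)
       = 0.05862450 / 0.09977197
       = 0.5876


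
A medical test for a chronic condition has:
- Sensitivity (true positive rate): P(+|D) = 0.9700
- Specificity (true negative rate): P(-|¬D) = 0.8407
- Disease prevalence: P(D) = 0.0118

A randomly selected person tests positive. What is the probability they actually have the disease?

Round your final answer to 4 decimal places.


Let D = has disease, + = positive test

Given:
- P(D) = 0.0118 (prevalence)
- P(+|D) = 0.9700 (sensitivity)
- P(-|¬D) = 0.8407 (specificity)
- P(+|¬D) = 0.1593 (false positive rate = 1 - specificity)

Step 1: Find P(+)
P(+) = P(+|D)P(D) + P(+|¬D)P(¬D)
     = 0.9700 × 0.0118 + 0.1593 × 0.9882
     = 0.01144600 + 0.15742026
     = 0.16886626

Step 2: Apply Bayes' theorem for P(D|+)
P(D|+) = P(+|D)P(D) / P(+)
       = 0.01144600 / 0.16886626
       = 0.0678


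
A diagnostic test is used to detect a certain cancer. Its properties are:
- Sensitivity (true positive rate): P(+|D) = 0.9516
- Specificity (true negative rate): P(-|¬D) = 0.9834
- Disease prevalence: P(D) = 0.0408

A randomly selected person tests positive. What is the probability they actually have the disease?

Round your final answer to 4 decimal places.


Let D = has disease, + = positive test

Given:
- P(D) = 0.0408 (prevalence)
- P(+|D) = 0.9516 (sensitivity)
- P(-|¬D) = 0.9834 (specificity)
- P(+|¬D) = 0.0166 (false positive rate = 1 - specificity)

Step 1: Find P(+)
P(+) = P(+|D)P(D) + P(+|¬D)P(¬D)
     = 0.9516 × 0.0408 + 0.0166 × 0.9592
     = 0.03882528 + 0.01592272
     = 0.05474800

Step 2: Apply Bayes' theorem for P(D|+)
P(D|+) = P(+|D)P(D) / P(+)
       = 0.03882528 / 0.05474800
       = 0.7092


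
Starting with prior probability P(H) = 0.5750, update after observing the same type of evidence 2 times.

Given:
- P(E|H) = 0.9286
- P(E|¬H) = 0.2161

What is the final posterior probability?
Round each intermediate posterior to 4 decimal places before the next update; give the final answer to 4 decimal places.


Sequential Bayesian updating:

Initial prior: P(H) = 0.5750

Update 1:
  P(E) = 0.9286 × 0.5750 + 0.2161 × 0.4250 = 0.53394500 + 0.09184250 = 0.62578750
  P(H|E) = 0.53394500 / 0.62578750 = 0.8532

Update 2:
  P(E) = 0.9286 × 0.8532 + 0.2161 × 0.1468 = 0.79228152 + 0.03172348 = 0.82400500
  P(H|E) = 0.79228152 / 0.82400500 = 0.9615

Final posterior: 0.9615


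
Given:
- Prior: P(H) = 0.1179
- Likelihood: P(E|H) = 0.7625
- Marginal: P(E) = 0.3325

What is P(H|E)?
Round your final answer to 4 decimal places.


Using Bayes' theorem:

P(H|E) = P(E|H) × P(H) / P(E)
       = 0.7625 × 0.1179 / 0.3325
       = 0.08989875 / 0.3325
       = 0.2704

The evidence strengthens our belief in H.
Prior: 0.1179 → Posterior: 0.2704


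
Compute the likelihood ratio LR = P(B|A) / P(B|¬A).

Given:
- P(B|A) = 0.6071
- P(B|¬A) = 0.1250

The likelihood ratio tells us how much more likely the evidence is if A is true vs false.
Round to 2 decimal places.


Likelihood Ratio (LR) = P(B|A) / P(B|¬A)

LR = 0.6071 / 0.1250
   = 4.86

The evidence is 4.86 times more likely if A is true than if A is false.
Because LR exceeds 1, B is evidence for A.


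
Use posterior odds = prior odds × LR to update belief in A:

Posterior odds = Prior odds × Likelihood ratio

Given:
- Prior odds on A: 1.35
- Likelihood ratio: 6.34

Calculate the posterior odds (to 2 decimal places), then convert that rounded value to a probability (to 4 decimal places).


Step 1: Calculate posterior odds
Posterior odds = Prior odds × LR
               = 1.35 × 6.34
               = 8.56

Step 2: Convert to probability
P(A|E) = Posterior odds / (1 + Posterior odds)
       = 8.56 / (1 + 8.56)
       = 8.56 / 9.56
       = 0.8954

The evidence increased P(A) from 0.5745 to 0.8954.


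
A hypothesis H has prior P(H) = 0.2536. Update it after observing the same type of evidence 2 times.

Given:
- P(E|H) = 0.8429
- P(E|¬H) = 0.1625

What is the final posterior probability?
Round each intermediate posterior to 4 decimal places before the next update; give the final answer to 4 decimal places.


Sequential Bayesian updating:

Initial prior: P(H) = 0.2536

Update 1:
  P(E) = 0.8429 × 0.2536 + 0.1625 × 0.7464 = 0.21375944 + 0.12129000 = 0.33504944
  P(H|E) = 0.21375944 / 0.33504944 = 0.6380

Update 2:
  P(E) = 0.8429 × 0.6380 + 0.1625 × 0.3620 = 0.53777020 + 0.05882500 = 0.59659520
  P(H|E) = 0.53777020 / 0.59659520 = 0.9014

Final posterior: 0.9014


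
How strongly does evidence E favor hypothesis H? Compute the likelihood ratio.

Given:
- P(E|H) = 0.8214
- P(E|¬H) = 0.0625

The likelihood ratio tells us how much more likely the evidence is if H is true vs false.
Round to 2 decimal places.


Likelihood Ratio (LR) = P(E|H) / P(E|¬H)

LR = 0.8214 / 0.0625
   = 13.14

The evidence is 13.14 times more likely if H is true than if H is false.
Because LR exceeds 1, E is evidence for H.


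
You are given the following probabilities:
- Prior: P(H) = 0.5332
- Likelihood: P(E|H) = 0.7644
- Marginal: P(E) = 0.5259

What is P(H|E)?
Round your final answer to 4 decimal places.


Using Bayes' theorem:

P(H|E) = P(E|H) × P(H) / P(E)
       = 0.7644 × 0.5332 / 0.5259
       = 0.40757808 / 0.5259
       = 0.7750

The evidence strengthens our belief in H.
Prior: 0.5332 → Posterior: 0.7750


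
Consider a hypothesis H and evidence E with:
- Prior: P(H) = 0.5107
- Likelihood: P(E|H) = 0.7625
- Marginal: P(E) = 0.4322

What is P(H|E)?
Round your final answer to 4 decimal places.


Using Bayes' theorem:

P(H|E) = P(E|H) × P(H) / P(E)
       = 0.7625 × 0.5107 / 0.4322
       = 0.38940875 / 0.4322
       = 0.9010

The evidence strengthens our belief in H.
Prior: 0.5107 → Posterior: 0.9010


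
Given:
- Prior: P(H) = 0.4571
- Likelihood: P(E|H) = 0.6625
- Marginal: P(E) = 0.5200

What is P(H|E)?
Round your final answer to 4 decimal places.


Using Bayes' theorem:

P(H|E) = P(E|H) × P(H) / P(E)
       = 0.6625 × 0.4571 / 0.5200
       = 0.30282875 / 0.5200
       = 0.5824

The evidence strengthens our belief in H.
Prior: 0.4571 → Posterior: 0.5824


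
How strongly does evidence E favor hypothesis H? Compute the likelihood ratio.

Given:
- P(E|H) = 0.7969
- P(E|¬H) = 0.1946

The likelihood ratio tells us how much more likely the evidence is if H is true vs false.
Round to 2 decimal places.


Likelihood Ratio (LR) = P(E|H) / P(E|¬H)

LR = 0.7969 / 0.1946
   = 4.10

The evidence is 4.10 times more likely if H is true than if H is false.
Because LR exceeds 1, E is evidence for H.


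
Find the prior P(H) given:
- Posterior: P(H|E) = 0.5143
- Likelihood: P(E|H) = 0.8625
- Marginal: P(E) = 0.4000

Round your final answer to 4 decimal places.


From Bayes' theorem: P(H|E) = P(E|H) × P(H) / P(E)

Rearranging for P(H):
P(H) = P(H|E) × P(E) / P(E|H)
     = 0.5143 × 0.4000 / 0.8625
     = 0.20572000 / 0.8625
     = 0.2385


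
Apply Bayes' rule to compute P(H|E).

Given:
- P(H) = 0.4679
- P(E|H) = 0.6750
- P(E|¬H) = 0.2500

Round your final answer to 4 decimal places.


Bayes' theorem: P(H|E) = P(E|H) × P(H) / P(E)

Step 1: Calculate P(E) using law of total probability
P(E) = P(E|H)P(H) + P(E|¬H)P(¬H)
     = 0.6750 × 0.4679 + 0.2500 × 0.5321
     = 0.31583250 + 0.13302500
     = 0.44885750

Step 2: Apply Bayes' theorem
P(H|E) = P(E|H) × P(H) / P(E)
       = 0.31583250 / 0.44885750
       = 0.7036


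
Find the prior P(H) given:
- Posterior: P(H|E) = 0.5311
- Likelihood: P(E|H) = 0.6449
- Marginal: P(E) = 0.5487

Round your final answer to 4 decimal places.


From Bayes' theorem: P(H|E) = P(E|H) × P(H) / P(E)

Rearranging for P(H):
P(H) = P(H|E) × P(E) / P(E|H)
     = 0.5311 × 0.5487 / 0.6449
     = 0.29141457 / 0.6449
     = 0.4519


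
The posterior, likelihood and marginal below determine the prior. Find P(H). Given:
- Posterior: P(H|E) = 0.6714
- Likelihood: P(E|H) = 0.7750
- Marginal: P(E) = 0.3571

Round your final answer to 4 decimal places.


From Bayes' theorem: P(H|E) = P(E|H) × P(H) / P(E)

Rearranging for P(H):
P(H) = P(H|E) × P(E) / P(E|H)
     = 0.6714 × 0.3571 / 0.7750
     = 0.23975694 / 0.7750
     = 0.3094


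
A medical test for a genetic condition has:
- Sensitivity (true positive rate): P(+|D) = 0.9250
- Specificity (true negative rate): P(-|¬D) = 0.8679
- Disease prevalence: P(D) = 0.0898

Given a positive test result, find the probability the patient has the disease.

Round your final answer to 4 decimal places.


Let D = has disease, + = positive test

Given:
- P(D) = 0.0898 (prevalence)
- P(+|D) = 0.9250 (sensitivity)
- P(-|¬D) = 0.8679 (specificity)
- P(+|¬D) = 0.1321 (false positive rate = 1 - specificity)

Step 1: Find P(+)
P(+) = P(+|D)P(D) + P(+|¬D)P(¬D)
     = 0.9250 × 0.0898 + 0.1321 × 0.9102
     = 0.08306500 + 0.12023742
     = 0.20330242

Step 2: Apply Bayes' theorem for P(D|+)
P(D|+) = P(+|D)P(D) / P(+)
       = 0.08306500 / 0.20330242
       = 0.4086


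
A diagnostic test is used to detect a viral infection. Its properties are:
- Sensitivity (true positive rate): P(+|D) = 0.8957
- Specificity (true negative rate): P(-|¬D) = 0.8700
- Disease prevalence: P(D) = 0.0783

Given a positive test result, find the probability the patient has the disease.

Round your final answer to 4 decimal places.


Let D = has disease, + = positive test

Given:
- P(D) = 0.0783 (prevalence)
- P(+|D) = 0.8957 (sensitivity)
- P(-|¬D) = 0.8700 (specificity)
- P(+|¬D) = 0.1300 (false positive rate = 1 - specificity)

Step 1: Find P(+)
P(+) = P(+|D)P(D) + P(+|¬D)P(¬D)
     = 0.8957 × 0.0783 + 0.1300 × 0.9217
     = 0.07013331 + 0.11982100
     = 0.18995431

Step 2: Apply Bayes' theorem for P(D|+)
P(D|+) = P(+|D)P(D) / P(+)
       = 0.07013331 / 0.18995431
       = 0.3692


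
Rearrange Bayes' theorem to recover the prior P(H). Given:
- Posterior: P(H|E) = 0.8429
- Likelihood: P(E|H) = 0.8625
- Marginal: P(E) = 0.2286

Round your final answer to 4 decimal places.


From Bayes' theorem: P(H|E) = P(E|H) × P(H) / P(E)

Rearranging for P(H):
P(H) = P(H|E) × P(E) / P(E|H)
     = 0.8429 × 0.2286 / 0.8625
     = 0.19268694 / 0.8625
     = 0.2234


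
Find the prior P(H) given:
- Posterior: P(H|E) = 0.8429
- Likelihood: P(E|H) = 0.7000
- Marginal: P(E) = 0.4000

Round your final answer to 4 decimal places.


From Bayes' theorem: P(H|E) = P(E|H) × P(H) / P(E)

Rearranging for P(H):
P(H) = P(H|E) × P(E) / P(E|H)
     = 0.8429 × 0.4000 / 0.7000
     = 0.33716000 / 0.7000
     = 0.4817


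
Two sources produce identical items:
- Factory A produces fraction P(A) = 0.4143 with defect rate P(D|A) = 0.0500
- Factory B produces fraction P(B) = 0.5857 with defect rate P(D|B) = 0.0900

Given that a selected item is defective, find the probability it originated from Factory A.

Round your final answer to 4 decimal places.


Let A = from Factory A, D = defective

Given:
- P(A) = 0.4143, P(B) = 0.5857
- P(D|A) = 0.0500, P(D|B) = 0.0900

Step 1: Find P(D)
P(D) = P(D|A)P(A) + P(D|B)P(B)
     = 0.0500 × 0.4143 + 0.0900 × 0.5857
     = 0.02071500 + 0.05271300
     = 0.07342800

Step 2: Apply Bayes' theorem
P(A|D) = P(D|A)P(A) / P(D)
       = 0.02071500 / 0.07342800
       = 0.2821


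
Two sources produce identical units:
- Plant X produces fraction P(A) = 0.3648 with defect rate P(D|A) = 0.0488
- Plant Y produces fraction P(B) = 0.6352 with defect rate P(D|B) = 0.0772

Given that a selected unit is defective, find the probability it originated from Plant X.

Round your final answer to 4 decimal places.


Let A = from Plant X, D = defective

Given:
- P(A) = 0.3648, P(B) = 0.6352
- P(D|A) = 0.0488, P(D|B) = 0.0772

Step 1: Find P(D)
P(D) = P(D|A)P(A) + P(D|B)P(B)
     = 0.0488 × 0.3648 + 0.0772 × 0.6352
     = 0.01780224 + 0.04903744
     = 0.06683968

Step 2: Apply Bayes' theorem
P(A|D) = P(D|A)P(A) / P(D)
       = 0.01780224 / 0.06683968
       = 0.2663


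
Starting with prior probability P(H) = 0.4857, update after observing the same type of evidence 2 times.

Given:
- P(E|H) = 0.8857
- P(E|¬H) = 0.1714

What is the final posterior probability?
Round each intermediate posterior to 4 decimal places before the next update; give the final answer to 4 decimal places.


Sequential Bayesian updating:

Initial prior: P(H) = 0.4857

Update 1:
  P(E) = 0.8857 × 0.4857 + 0.1714 × 0.5143 = 0.43018449 + 0.08815102 = 0.51833551
  P(H|E) = 0.43018449 / 0.51833551 = 0.8299

Update 2:
  P(E) = 0.8857 × 0.8299 + 0.1714 × 0.1701 = 0.73504243 + 0.02915514 = 0.76419757
  P(H|E) = 0.73504243 / 0.76419757 = 0.9618

Final posterior: 0.9618


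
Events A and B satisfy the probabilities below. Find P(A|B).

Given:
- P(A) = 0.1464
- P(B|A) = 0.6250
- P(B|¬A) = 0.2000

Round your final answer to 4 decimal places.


Bayes' theorem: P(A|B) = P(B|A) × P(A) / P(B)

Step 1: Calculate P(B) using law of total probability
P(B) = P(B|A)P(A) + P(B|¬A)P(¬A)
     = 0.6250 × 0.1464 + 0.2000 × 0.8536
     = 0.09150000 + 0.17072000
     = 0.26222000

Step 2: Apply Bayes' theorem
P(A|B) = P(B|A) × P(A) / P(B)
       = 0.09150000 / 0.26222000
       = 0.3489


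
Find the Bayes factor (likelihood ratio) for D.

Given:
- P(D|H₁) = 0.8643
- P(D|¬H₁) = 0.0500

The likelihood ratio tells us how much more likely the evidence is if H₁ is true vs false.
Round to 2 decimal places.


Likelihood Ratio (LR) = P(D|H₁) / P(D|¬H₁)

LR = 0.8643 / 0.0500
   = 17.29

The evidence is 17.29 times more likely if H₁ is true than if H₁ is false.
LR > 1, so observing D raises the odds in favor of H₁.


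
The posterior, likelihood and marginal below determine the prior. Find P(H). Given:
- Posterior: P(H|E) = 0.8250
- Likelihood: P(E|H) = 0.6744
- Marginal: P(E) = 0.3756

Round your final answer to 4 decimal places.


From Bayes' theorem: P(H|E) = P(E|H) × P(H) / P(E)

Rearranging for P(H):
P(H) = P(H|E) × P(E) / P(E|H)
     = 0.8250 × 0.3756 / 0.6744
     = 0.30987000 / 0.6744
     = 0.4595


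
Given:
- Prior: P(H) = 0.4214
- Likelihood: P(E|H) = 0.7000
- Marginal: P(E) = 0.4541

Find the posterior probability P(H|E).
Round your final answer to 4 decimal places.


Using Bayes' theorem:

P(H|E) = P(E|H) × P(H) / P(E)
       = 0.7000 × 0.4214 / 0.4541
       = 0.29498000 / 0.4541
       = 0.6496

The evidence strengthens our belief in H.
Prior: 0.4214 → Posterior: 0.6496


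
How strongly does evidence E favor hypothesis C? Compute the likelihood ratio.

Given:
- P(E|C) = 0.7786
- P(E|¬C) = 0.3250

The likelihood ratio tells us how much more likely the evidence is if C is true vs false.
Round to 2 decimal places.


Likelihood Ratio (LR) = P(E|C) / P(E|¬C)

LR = 0.7786 / 0.3250
   = 2.40

The evidence is 2.40 times more likely if C is true than if C is false.
Because LR exceeds 1, E is evidence for C.


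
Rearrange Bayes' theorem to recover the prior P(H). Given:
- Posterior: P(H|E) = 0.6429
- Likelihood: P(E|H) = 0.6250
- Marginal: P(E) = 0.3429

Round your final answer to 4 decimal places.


From Bayes' theorem: P(H|E) = P(E|H) × P(H) / P(E)

Rearranging for P(H):
P(H) = P(H|E) × P(E) / P(E|H)
     = 0.6429 × 0.3429 / 0.6250
     = 0.22045041 / 0.6250
     = 0.3527


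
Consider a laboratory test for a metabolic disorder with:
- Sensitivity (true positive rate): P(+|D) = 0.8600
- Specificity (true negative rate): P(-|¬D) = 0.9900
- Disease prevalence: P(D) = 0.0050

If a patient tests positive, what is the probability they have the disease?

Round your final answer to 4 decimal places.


Let D = has disease, + = positive test

Given:
- P(D) = 0.0050 (prevalence)
- P(+|D) = 0.8600 (sensitivity)
- P(-|¬D) = 0.9900 (specificity)
- P(+|¬D) = 0.0100 (false positive rate = 1 - specificity)

Step 1: Find P(+)
P(+) = P(+|D)P(D) + P(+|¬D)P(¬D)
     = 0.8600 × 0.0050 + 0.0100 × 0.9950
     = 0.00430000 + 0.00995000
     = 0.01425000

Step 2: Apply Bayes' theorem for P(D|+)
P(D|+) = P(+|D)P(D) / P(+)
       = 0.00430000 / 0.01425000
       = 0.3018


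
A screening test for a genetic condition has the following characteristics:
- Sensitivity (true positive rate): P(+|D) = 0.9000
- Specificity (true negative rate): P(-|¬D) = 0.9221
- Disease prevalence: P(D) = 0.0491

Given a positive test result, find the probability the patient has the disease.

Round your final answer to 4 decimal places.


Let D = has disease, + = positive test

Given:
- P(D) = 0.0491 (prevalence)
- P(+|D) = 0.9000 (sensitivity)
- P(-|¬D) = 0.9221 (specificity)
- P(+|¬D) = 0.0779 (false positive rate = 1 - specificity)

Step 1: Find P(+)
P(+) = P(+|D)P(D) + P(+|¬D)P(¬D)
     = 0.9000 × 0.0491 + 0.0779 × 0.9509
     = 0.04419000 + 0.07407511
     = 0.11826511

Step 2: Apply Bayes' theorem for P(D|+)
P(D|+) = P(+|D)P(D) / P(+)
       = 0.04419000 / 0.11826511
       = 0.3737


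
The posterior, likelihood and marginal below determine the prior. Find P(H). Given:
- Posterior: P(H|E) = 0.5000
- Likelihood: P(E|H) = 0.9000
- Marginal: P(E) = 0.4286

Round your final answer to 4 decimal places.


From Bayes' theorem: P(H|E) = P(E|H) × P(H) / P(E)

Rearranging for P(H):
P(H) = P(H|E) × P(E) / P(E|H)
     = 0.5000 × 0.4286 / 0.9000
     = 0.21430000 / 0.9000
     = 0.2381


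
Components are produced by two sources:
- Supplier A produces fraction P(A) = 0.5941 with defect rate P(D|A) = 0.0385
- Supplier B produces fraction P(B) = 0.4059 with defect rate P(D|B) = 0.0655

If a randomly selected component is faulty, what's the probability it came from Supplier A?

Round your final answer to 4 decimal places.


Let A = from Supplier A, D = faulty

Given:
- P(A) = 0.5941, P(B) = 0.4059
- P(D|A) = 0.0385, P(D|B) = 0.0655

Step 1: Find P(D)
P(D) = P(D|A)P(A) + P(D|B)P(B)
     = 0.0385 × 0.5941 + 0.0655 × 0.4059
     = 0.02287285 + 0.02658645
     = 0.04945930

Step 2: Apply Bayes' theorem
P(A|D) = P(D|A)P(A) / P(D)
       = 0.02287285 / 0.04945930
       = 0.4625


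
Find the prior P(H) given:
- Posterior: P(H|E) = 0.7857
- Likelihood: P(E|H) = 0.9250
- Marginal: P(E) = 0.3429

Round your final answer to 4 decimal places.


From Bayes' theorem: P(H|E) = P(E|H) × P(H) / P(E)

Rearranging for P(H):
P(H) = P(H|E) × P(E) / P(E|H)
     = 0.7857 × 0.3429 / 0.9250
     = 0.26941653 / 0.9250
     = 0.2913


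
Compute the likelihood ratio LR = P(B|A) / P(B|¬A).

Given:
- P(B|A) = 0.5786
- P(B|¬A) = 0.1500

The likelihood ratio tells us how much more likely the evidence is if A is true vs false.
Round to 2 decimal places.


Likelihood Ratio (LR) = P(B|A) / P(B|¬A)

LR = 0.5786 / 0.1500
   = 3.86

The evidence is 3.86 times more likely if A is true than if A is false.
Because LR exceeds 1, B is evidence for A.


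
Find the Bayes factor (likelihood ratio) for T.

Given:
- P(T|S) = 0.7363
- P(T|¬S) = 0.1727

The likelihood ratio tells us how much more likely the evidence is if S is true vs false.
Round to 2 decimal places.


Likelihood Ratio (LR) = P(T|S) / P(T|¬S)

LR = 0.7363 / 0.1727
   = 4.26

The evidence is 4.26 times more likely if S is true than if S is false.
Because LR exceeds 1, T is evidence for S.


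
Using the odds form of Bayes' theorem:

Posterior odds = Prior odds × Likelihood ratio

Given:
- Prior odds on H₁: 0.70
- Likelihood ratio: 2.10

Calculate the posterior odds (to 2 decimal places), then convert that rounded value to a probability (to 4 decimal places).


Step 1: Calculate posterior odds
Posterior odds = Prior odds × LR
               = 0.70 × 2.10
               = 1.47

Step 2: Convert to probability
P(H₁|E) = Posterior odds / (1 + Posterior odds)
       = 1.47 / (1 + 1.47)
       = 1.47 / 2.47
       = 0.5951

The evidence increased P(H₁) from 0.4118 to 0.5951.


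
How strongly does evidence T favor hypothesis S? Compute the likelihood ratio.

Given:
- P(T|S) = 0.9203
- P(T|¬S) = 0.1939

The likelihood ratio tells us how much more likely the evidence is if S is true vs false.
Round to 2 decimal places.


Likelihood Ratio (LR) = P(T|S) / P(T|¬S)

LR = 0.9203 / 0.1939
   = 4.75

The evidence is 4.75 times more likely if S is true than if S is false.
LR > 1, so observing T raises the odds in favor of S.


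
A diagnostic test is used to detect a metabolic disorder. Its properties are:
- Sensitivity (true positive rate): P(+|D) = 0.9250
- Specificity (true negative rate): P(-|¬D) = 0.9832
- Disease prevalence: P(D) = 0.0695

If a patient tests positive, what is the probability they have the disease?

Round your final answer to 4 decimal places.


Let D = has disease, + = positive test

Given:
- P(D) = 0.0695 (prevalence)
- P(+|D) = 0.9250 (sensitivity)
- P(-|¬D) = 0.9832 (specificity)
- P(+|¬D) = 0.0168 (false positive rate = 1 - specificity)

Step 1: Find P(+)
P(+) = P(+|D)P(D) + P(+|¬D)P(¬D)
     = 0.9250 × 0.0695 + 0.0168 × 0.9305
     = 0.06428750 + 0.01563240
     = 0.07991990

Step 2: Apply Bayes' theorem for P(D|+)
P(D|+) = P(+|D)P(D) / P(+)
       = 0.06428750 / 0.07991990
       = 0.8044


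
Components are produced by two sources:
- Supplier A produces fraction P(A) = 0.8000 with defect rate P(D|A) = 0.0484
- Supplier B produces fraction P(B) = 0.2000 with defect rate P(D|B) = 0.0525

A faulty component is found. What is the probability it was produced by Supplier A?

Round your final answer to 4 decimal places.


Let A = from Supplier A, D = faulty

Given:
- P(A) = 0.8000, P(B) = 0.2000
- P(D|A) = 0.0484, P(D|B) = 0.0525

Step 1: Find P(D)
P(D) = P(D|A)P(A) + P(D|B)P(B)
     = 0.0484 × 0.8000 + 0.0525 × 0.2000
     = 0.03872000 + 0.01050000
     = 0.04922000

Step 2: Apply Bayes' theorem
P(A|D) = P(D|A)P(A) / P(D)
       = 0.03872000 / 0.04922000
       = 0.7867


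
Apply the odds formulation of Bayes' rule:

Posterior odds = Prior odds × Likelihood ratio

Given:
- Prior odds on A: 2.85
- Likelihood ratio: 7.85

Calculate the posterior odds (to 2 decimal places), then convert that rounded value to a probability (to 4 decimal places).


Step 1: Calculate posterior odds
Posterior odds = Prior odds × LR
               = 2.85 × 7.85
               = 22.37

Step 2: Convert to probability
P(A|E) = Posterior odds / (1 + Posterior odds)
       = 22.37 / (1 + 22.37)
       = 22.37 / 23.37
       = 0.9572

The evidence increased P(A) from 0.7403 to 0.9572.


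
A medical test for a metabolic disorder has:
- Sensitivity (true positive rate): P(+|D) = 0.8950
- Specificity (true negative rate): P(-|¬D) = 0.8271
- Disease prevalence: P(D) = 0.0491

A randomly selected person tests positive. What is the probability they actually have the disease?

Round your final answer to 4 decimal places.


Let D = has disease, + = positive test

Given:
- P(D) = 0.0491 (prevalence)
- P(+|D) = 0.8950 (sensitivity)
- P(-|¬D) = 0.8271 (specificity)
- P(+|¬D) = 0.1729 (false positive rate = 1 - specificity)

Step 1: Find P(+)
P(+) = P(+|D)P(D) + P(+|¬D)P(¬D)
     = 0.8950 × 0.0491 + 0.1729 × 0.9509
     = 0.04394450 + 0.16441061
     = 0.20835511

Step 2: Apply Bayes' theorem for P(D|+)
P(D|+) = P(+|D)P(D) / P(+)
       = 0.04394450 / 0.20835511
       = 0.2109


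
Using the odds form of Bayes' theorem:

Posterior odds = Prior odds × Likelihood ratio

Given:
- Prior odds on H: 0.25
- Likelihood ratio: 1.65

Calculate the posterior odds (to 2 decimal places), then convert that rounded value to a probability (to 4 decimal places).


Step 1: Calculate posterior odds
Posterior odds = Prior odds × LR
               = 0.25 × 1.65
               = 0.41

Step 2: Convert to probability
P(H|E) = Posterior odds / (1 + Posterior odds)
       = 0.41 / (1 + 0.41)
       = 0.41 / 1.41
       = 0.2908

The evidence increased P(H) from 0.2000 to 0.2908.


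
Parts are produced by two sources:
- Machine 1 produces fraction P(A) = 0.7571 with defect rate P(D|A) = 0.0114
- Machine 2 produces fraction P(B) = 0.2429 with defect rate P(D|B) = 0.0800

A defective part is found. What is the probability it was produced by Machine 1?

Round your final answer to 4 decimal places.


Let A = from Machine 1, D = defective

Given:
- P(A) = 0.7571, P(B) = 0.2429
- P(D|A) = 0.0114, P(D|B) = 0.0800

Step 1: Find P(D)
P(D) = P(D|A)P(A) + P(D|B)P(B)
     = 0.0114 × 0.7571 + 0.0800 × 0.2429
     = 0.00863094 + 0.01943200
     = 0.02806294

Step 2: Apply Bayes' theorem
P(A|D) = P(D|A)P(A) / P(D)
       = 0.00863094 / 0.02806294
       = 0.3076


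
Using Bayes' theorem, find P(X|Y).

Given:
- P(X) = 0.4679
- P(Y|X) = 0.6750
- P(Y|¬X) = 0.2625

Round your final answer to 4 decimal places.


Bayes' theorem: P(X|Y) = P(Y|X) × P(X) / P(Y)

Step 1: Calculate P(Y) using law of total probability
P(Y) = P(Y|X)P(X) + P(Y|¬X)P(¬X)
     = 0.6750 × 0.4679 + 0.2625 × 0.5321
     = 0.31583250 + 0.13967625
     = 0.45550875

Step 2: Apply Bayes' theorem
P(X|Y) = P(Y|X) × P(X) / P(Y)
       = 0.31583250 / 0.45550875
       = 0.6934


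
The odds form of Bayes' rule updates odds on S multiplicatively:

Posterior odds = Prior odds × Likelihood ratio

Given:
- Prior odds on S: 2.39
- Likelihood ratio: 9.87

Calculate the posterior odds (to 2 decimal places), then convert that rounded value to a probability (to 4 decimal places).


Step 1: Calculate posterior odds
Posterior odds = Prior odds × LR
               = 2.39 × 9.87
               = 23.59

Step 2: Convert to probability
P(S|E) = Posterior odds / (1 + Posterior odds)
       = 23.59 / (1 + 23.59)
       = 23.59 / 24.59
       = 0.9593

The evidence increased P(S) from 0.7050 to 0.9593.


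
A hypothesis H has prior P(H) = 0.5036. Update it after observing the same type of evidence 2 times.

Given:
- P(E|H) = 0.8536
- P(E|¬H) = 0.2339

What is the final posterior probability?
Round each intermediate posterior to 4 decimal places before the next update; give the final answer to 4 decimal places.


Sequential Bayesian updating:

Initial prior: P(H) = 0.5036

Update 1:
  P(E) = 0.8536 × 0.5036 + 0.2339 × 0.4964 = 0.42987296 + 0.11610796 = 0.54598092
  P(H|E) = 0.42987296 / 0.54598092 = 0.7873

Update 2:
  P(E) = 0.8536 × 0.7873 + 0.2339 × 0.2127 = 0.67203928 + 0.04975053 = 0.72178981
  P(H|E) = 0.67203928 / 0.72178981 = 0.9311

Final posterior: 0.9311


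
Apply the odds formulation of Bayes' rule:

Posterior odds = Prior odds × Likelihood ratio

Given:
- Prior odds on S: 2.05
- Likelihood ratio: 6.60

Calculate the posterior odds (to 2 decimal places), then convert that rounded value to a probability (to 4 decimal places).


Step 1: Calculate posterior odds
Posterior odds = Prior odds × LR
               = 2.05 × 6.60
               = 13.53

Step 2: Convert to probability
P(S|E) = Posterior odds / (1 + Posterior odds)
       = 13.53 / (1 + 13.53)
       = 13.53 / 14.53
       = 0.9312

The evidence increased P(S) from 0.6721 to 0.9312.


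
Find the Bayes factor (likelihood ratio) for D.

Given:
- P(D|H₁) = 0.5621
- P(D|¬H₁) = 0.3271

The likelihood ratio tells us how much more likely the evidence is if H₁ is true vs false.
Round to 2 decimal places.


Likelihood Ratio (LR) = P(D|H₁) / P(D|¬H₁)

LR = 0.5621 / 0.3271
   = 1.72

The evidence is 1.72 times more likely if H₁ is true than if H₁ is false.
Because LR exceeds 1, D is evidence for H₁.


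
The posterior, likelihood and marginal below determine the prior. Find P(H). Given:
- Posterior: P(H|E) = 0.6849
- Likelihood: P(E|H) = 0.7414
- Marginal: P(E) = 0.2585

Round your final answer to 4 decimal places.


From Bayes' theorem: P(H|E) = P(E|H) × P(H) / P(E)

Rearranging for P(H):
P(H) = P(H|E) × P(E) / P(E|H)
     = 0.6849 × 0.2585 / 0.7414
     = 0.17704665 / 0.7414
     = 0.2388


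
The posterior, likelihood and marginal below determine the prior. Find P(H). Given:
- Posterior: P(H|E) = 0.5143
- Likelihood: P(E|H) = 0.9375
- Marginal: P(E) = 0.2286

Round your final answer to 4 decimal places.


From Bayes' theorem: P(H|E) = P(E|H) × P(H) / P(E)

Rearranging for P(H):
P(H) = P(H|E) × P(E) / P(E|H)
     = 0.5143 × 0.2286 / 0.9375
     = 0.11756898 / 0.9375
     = 0.1254


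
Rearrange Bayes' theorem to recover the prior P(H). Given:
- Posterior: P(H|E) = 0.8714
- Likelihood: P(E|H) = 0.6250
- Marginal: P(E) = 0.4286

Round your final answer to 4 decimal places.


From Bayes' theorem: P(H|E) = P(E|H) × P(H) / P(E)

Rearranging for P(H):
P(H) = P(H|E) × P(E) / P(E|H)
     = 0.8714 × 0.4286 / 0.6250
     = 0.37348204 / 0.6250
     = 0.5976
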